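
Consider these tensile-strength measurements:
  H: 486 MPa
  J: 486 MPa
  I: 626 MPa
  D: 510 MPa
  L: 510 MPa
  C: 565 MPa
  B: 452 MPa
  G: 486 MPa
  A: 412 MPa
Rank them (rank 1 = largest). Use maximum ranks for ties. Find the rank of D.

4

Sorted (descending): 626, 565, 510, 510, 486, 486, 486, 452, 412
The 2 values of 510 occupy positions 3–4 → each gets rank 4.
The 3 values of 486 occupy positions 5–7 → each gets rank 7.
D has value 510 MPa → rank 4.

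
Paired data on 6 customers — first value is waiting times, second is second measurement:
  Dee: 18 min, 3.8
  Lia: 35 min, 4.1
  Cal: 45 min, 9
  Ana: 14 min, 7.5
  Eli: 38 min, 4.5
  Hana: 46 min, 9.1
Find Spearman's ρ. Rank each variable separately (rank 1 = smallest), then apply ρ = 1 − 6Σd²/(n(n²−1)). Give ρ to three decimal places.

Ranks of variable 1: 2, 3, 5, 1, 4, 6
Ranks of variable 2: 1, 2, 5, 4, 3, 6
d = r₁ − r₂: 1, 1, 0, -3, 1, 0
d²: 1, 1, 0, 9, 1, 0; Σd² = 12
ρ = 1 − 6·12/(6·35) = 1 − 72/210 = 0.657

0.657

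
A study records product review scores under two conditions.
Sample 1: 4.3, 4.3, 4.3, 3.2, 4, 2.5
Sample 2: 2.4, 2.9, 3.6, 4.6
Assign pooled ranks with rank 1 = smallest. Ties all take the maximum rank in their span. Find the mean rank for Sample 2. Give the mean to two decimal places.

Sorted (ascending): 2.4, 2.5, 2.9, 3.2, 3.6, 4, 4.3, 4.3, 4.3, 4.6
The 3 values of 4.3 occupy positions 7–9 → each gets rank 9.
Sample 2 values → pooled ranks: 2.4→1, 2.9→3, 3.6→5, 4.6→10
Mean rank = (1 + 3 + 5 + 10) / 4 = 4.75

4.75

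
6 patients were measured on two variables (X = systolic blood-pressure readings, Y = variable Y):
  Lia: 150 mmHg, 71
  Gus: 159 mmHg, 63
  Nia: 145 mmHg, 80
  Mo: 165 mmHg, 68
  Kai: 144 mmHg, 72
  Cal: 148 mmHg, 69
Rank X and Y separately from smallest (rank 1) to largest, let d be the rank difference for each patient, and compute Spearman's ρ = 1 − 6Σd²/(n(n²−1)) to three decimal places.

-0.829

Ranks of variable 1: 4, 5, 2, 6, 1, 3
Ranks of variable 2: 4, 1, 6, 2, 5, 3
d = r₁ − r₂: 0, 4, -4, 4, -4, 0
d²: 0, 16, 16, 16, 16, 0; Σd² = 64
ρ = 1 − 6·64/(6·35) = 1 − 384/210 = -0.829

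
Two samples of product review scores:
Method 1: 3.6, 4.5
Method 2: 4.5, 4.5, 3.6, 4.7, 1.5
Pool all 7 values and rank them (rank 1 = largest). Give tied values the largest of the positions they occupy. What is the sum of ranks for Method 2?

Sorted (descending): 4.7, 4.5, 4.5, 4.5, 3.6, 3.6, 1.5
The 3 values of 4.5 occupy positions 2–4 → each gets rank 4.
The 2 values of 3.6 occupy positions 5–6 → each gets rank 6.
Method 2 values → pooled ranks: 4.5→4, 4.5→4, 3.6→6, 4.7→1, 1.5→7
Rank sum = 4 + 4 + 6 + 1 + 7 = 22

22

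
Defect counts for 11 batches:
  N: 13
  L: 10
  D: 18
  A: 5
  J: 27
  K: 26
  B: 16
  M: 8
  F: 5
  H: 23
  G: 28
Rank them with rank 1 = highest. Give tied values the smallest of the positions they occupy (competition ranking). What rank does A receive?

10

Sorted (descending): 28, 27, 26, 23, 18, 16, 13, 10, 8, 5, 5
The 2 values of 5 occupy positions 10–11 → each gets rank 10.
A has value 5 → rank 10.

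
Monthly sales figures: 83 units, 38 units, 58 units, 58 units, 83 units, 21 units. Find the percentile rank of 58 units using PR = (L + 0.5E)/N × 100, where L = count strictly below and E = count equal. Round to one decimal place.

N = 6.
Strictly below 58: 2. Equal to 58: 2.
PR = (2 + 0.5·2)/6 × 100 = 50.0

50.0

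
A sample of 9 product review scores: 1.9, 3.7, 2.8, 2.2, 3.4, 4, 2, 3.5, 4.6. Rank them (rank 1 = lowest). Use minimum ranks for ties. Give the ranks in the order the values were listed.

Sorted (ascending): 1.9, 2, 2.2, 2.8, 3.4, 3.5, 3.7, 4, 4.6
No ties — each value takes its position as its rank.

1, 7, 4, 3, 5, 8, 2, 6, 9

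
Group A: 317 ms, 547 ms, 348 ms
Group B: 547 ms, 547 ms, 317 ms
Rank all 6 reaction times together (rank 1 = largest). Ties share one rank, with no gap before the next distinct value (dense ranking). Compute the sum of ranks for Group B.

5

Sorted (descending): 547, 547, 547, 348, 317, 317
The 3 values of 547 share dense rank 1.
The 2 values of 317 share dense rank 3.
Remaining distinct values take the next consecutive integers.
Group B values → pooled ranks: 547→1, 547→1, 317→3
Rank sum = 1 + 1 + 3 = 5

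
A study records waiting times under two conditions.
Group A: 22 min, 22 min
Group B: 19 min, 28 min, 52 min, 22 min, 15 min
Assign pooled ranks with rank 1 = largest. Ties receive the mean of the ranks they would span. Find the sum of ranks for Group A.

Sorted (descending): 52, 28, 22, 22, 22, 19, 15
The 3 values of 22 occupy positions 3–5 → average rank 4.
Group A values → pooled ranks: 22→4, 22→4
Rank sum = 4 + 4 = 8

8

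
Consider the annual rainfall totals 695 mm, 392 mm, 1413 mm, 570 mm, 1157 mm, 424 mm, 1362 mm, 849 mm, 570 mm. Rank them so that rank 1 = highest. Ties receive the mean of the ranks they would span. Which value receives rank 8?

424

Sorted (descending): 1413, 1362, 1157, 849, 695, 570, 570, 424, 392
The 2 values of 570 occupy positions 6–7 → average rank (6+7)/2 = 6.5.
Rank 8 → value 424.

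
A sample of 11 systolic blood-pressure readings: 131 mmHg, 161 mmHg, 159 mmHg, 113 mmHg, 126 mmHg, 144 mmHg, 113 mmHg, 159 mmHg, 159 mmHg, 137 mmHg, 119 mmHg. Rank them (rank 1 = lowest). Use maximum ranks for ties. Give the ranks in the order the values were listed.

Sorted (ascending): 113, 113, 119, 126, 131, 137, 144, 159, 159, 159, 161
The 2 values of 113 occupy positions 1–2 → each gets rank 2.
The 3 values of 159 occupy positions 8–10 → each gets rank 10.

5, 11, 10, 2, 4, 7, 2, 10, 10, 6, 3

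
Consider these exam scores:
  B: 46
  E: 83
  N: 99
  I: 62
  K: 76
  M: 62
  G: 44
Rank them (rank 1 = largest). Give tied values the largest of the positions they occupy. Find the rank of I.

5

Sorted (descending): 99, 83, 76, 62, 62, 46, 44
The 2 values of 62 occupy positions 4–5 → each gets rank 5.
I has value 62 → rank 5.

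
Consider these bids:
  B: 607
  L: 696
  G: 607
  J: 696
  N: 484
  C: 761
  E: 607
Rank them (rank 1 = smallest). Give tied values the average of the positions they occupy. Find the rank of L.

Sorted (ascending): 484, 607, 607, 607, 696, 696, 761
The 3 values of 607 occupy positions 2–4 → average rank 3.
The 2 values of 696 occupy positions 5–6 → average rank (5+6)/2 = 5.5.
L has value 696 → rank 5.5.

5.5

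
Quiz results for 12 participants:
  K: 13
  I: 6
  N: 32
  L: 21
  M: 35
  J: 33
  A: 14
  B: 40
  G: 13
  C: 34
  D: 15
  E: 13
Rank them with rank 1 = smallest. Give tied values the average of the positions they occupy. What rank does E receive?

Sorted (ascending): 6, 13, 13, 13, 14, 15, 21, 32, 33, 34, 35, 40
The 3 values of 13 occupy positions 2–4 → average rank 3.
E has value 13 → rank 3.

3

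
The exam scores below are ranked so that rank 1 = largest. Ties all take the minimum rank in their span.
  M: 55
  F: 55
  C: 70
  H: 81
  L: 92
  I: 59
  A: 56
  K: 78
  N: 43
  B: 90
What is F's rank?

Sorted (descending): 92, 90, 81, 78, 70, 59, 56, 55, 55, 43
The 2 values of 55 occupy positions 8–9 → each gets rank 8.
F has value 55 → rank 8.

8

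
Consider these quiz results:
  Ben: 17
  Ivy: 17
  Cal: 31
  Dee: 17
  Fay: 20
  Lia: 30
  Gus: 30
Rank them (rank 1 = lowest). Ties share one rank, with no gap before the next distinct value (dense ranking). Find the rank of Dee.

1

Sorted (ascending): 17, 17, 17, 20, 30, 30, 31
The 3 values of 17 share dense rank 1.
The 2 values of 30 share dense rank 3.
Remaining distinct values take the next consecutive integers.
Dee has value 17 → rank 1.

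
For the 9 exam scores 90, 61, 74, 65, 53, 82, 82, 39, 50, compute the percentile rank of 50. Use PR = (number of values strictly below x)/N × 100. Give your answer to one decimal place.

11.1

N = 9.
Strictly below 50: 1. Equal to 50: 1.
PR = 1/9 × 100 = 11.1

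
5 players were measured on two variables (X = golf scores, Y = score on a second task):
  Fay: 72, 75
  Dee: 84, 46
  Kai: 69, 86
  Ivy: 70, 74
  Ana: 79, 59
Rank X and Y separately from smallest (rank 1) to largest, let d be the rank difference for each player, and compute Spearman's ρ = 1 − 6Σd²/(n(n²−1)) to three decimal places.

Ranks of variable 1: 3, 5, 1, 2, 4
Ranks of variable 2: 4, 1, 5, 3, 2
d = r₁ − r₂: -1, 4, -4, -1, 2
d²: 1, 16, 16, 1, 4; Σd² = 38
ρ = 1 − 6·38/(5·24) = 1 − 228/120 = -0.900

-0.900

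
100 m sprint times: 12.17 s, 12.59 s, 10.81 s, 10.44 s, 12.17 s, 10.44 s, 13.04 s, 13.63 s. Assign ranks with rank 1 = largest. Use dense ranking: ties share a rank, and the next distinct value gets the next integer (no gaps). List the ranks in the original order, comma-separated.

Sorted (descending): 13.63, 13.04, 12.59, 12.17, 12.17, 10.81, 10.44, 10.44
The 2 values of 12.17 share dense rank 4.
The 2 values of 10.44 share dense rank 6.
Remaining distinct values take the next consecutive integers.

4, 3, 5, 6, 4, 6, 2, 1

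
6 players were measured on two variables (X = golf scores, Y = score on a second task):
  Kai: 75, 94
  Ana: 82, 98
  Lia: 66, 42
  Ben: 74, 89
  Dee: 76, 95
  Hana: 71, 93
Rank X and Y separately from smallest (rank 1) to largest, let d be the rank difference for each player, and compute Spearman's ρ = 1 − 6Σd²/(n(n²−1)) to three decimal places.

0.943

Ranks of variable 1: 4, 6, 1, 3, 5, 2
Ranks of variable 2: 4, 6, 1, 2, 5, 3
d = r₁ − r₂: 0, 0, 0, 1, 0, -1
d²: 0, 0, 0, 1, 0, 1; Σd² = 2
ρ = 1 − 6·2/(6·35) = 1 − 12/210 = 0.943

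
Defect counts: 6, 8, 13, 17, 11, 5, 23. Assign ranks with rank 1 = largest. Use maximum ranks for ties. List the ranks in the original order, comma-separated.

6, 5, 3, 2, 4, 7, 1

Sorted (descending): 23, 17, 13, 11, 8, 6, 5
No ties — each value takes its position as its rank.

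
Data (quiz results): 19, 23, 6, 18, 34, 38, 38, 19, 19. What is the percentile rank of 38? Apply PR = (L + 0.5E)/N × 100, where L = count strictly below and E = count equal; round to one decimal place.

88.9

N = 9.
Strictly below 38: 7. Equal to 38: 2.
PR = (7 + 0.5·2)/9 × 100 = 88.9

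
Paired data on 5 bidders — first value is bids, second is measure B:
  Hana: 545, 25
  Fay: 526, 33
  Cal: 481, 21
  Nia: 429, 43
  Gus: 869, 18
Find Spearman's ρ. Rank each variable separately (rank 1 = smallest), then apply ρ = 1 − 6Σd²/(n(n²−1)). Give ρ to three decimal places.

Ranks of variable 1: 4, 3, 2, 1, 5
Ranks of variable 2: 3, 4, 2, 5, 1
d = r₁ − r₂: 1, -1, 0, -4, 4
d²: 1, 1, 0, 16, 16; Σd² = 34
ρ = 1 − 6·34/(5·24) = 1 − 204/120 = -0.700

-0.700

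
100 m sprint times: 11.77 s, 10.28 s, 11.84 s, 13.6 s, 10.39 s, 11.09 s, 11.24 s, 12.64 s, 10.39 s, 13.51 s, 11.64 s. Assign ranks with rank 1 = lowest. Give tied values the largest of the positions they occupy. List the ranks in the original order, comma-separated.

7, 1, 8, 11, 3, 4, 5, 9, 3, 10, 6

Sorted (ascending): 10.28, 10.39, 10.39, 11.09, 11.24, 11.64, 11.77, 11.84, 12.64, 13.51, 13.6
The 2 values of 10.39 occupy positions 2–3 → each gets rank 3.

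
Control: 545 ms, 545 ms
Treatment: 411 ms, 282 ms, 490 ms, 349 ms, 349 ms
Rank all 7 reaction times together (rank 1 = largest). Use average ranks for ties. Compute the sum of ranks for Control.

3

Sorted (descending): 545, 545, 490, 411, 349, 349, 282
The 2 values of 545 occupy positions 1–2 → average rank (1+2)/2 = 1.5.
The 2 values of 349 occupy positions 5–6 → average rank (5+6)/2 = 5.5.
Control values → pooled ranks: 545→1.5, 545→1.5
Rank sum = 1.5 + 1.5 = 3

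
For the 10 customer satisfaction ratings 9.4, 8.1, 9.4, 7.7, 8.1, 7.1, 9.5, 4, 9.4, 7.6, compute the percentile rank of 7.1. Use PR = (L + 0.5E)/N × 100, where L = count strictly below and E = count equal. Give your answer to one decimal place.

N = 10.
Strictly below 7.1: 1. Equal to 7.1: 1.
PR = (1 + 0.5·1)/10 × 100 = 15.0

15.0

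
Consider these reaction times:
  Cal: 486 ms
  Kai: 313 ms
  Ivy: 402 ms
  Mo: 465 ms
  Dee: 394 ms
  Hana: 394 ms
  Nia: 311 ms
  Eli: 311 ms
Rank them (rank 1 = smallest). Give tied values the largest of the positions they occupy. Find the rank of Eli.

Sorted (ascending): 311, 311, 313, 394, 394, 402, 465, 486
The 2 values of 311 occupy positions 1–2 → each gets rank 2.
The 2 values of 394 occupy positions 4–5 → each gets rank 5.
Eli has value 311 ms → rank 2.

2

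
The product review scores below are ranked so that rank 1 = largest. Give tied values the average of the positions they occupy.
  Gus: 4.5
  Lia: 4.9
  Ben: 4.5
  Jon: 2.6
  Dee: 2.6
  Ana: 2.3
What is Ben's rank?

2.5

Sorted (descending): 4.9, 4.5, 4.5, 2.6, 2.6, 2.3
The 2 values of 4.5 occupy positions 2–3 → average rank (2+3)/2 = 2.5.
The 2 values of 2.6 occupy positions 4–5 → average rank (4+5)/2 = 4.5.
Ben has value 4.5 → rank 2.5.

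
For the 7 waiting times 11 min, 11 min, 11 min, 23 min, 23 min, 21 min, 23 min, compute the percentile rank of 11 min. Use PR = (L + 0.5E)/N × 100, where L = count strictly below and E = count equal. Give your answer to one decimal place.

N = 7.
Strictly below 11: 0. Equal to 11: 3.
PR = (0 + 0.5·3)/7 × 100 = 21.4

21.4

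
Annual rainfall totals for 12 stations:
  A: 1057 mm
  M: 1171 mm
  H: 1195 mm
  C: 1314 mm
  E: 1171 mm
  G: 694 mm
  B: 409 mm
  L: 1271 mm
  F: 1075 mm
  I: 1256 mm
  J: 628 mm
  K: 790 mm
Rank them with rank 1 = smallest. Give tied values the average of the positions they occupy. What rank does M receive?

Sorted (ascending): 409, 628, 694, 790, 1057, 1075, 1171, 1171, 1195, 1256, 1271, 1314
The 2 values of 1171 occupy positions 7–8 → average rank (7+8)/2 = 7.5.
M has value 1171 mm → rank 7.5.

7.5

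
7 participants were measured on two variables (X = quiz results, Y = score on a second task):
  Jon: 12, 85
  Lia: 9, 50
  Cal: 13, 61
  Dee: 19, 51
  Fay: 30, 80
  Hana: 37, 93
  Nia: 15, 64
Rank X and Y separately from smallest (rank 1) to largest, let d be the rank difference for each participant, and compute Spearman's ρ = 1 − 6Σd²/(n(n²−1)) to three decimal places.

0.536

Ranks of variable 1: 2, 1, 3, 5, 6, 7, 4
Ranks of variable 2: 6, 1, 3, 2, 5, 7, 4
d = r₁ − r₂: -4, 0, 0, 3, 1, 0, 0
d²: 16, 0, 0, 9, 1, 0, 0; Σd² = 26
ρ = 1 − 6·26/(7·48) = 1 − 156/336 = 0.536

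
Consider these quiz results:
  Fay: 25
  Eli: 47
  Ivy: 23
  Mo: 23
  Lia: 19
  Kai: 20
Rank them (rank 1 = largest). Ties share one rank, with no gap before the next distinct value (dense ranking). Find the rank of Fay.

2

Sorted (descending): 47, 25, 23, 23, 20, 19
The 2 values of 23 share dense rank 3.
Remaining distinct values take the next consecutive integers.
Fay has value 25 → rank 2.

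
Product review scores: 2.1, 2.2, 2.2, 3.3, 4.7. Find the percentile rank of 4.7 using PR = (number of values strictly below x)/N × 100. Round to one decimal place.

N = 5.
Strictly below 4.7: 4. Equal to 4.7: 1.
PR = 4/5 × 100 = 80.0

80.0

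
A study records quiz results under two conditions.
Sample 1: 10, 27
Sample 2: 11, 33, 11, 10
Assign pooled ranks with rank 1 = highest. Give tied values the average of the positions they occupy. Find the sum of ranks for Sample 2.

Sorted (descending): 33, 27, 11, 11, 10, 10
The 2 values of 11 occupy positions 3–4 → average rank (3+4)/2 = 3.5.
The 2 values of 10 occupy positions 5–6 → average rank (5+6)/2 = 5.5.
Sample 2 values → pooled ranks: 11→3.5, 33→1, 11→3.5, 10→5.5
Rank sum = 3.5 + 1 + 3.5 + 5.5 = 13.5

13.5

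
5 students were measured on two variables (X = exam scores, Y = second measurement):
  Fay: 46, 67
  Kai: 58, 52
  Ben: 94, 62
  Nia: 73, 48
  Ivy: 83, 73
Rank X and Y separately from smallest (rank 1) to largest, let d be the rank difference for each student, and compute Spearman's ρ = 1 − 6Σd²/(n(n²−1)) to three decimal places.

Ranks of variable 1: 1, 2, 5, 3, 4
Ranks of variable 2: 4, 2, 3, 1, 5
d = r₁ − r₂: -3, 0, 2, 2, -1
d²: 9, 0, 4, 4, 1; Σd² = 18
ρ = 1 − 6·18/(5·24) = 1 − 108/120 = 0.100

0.100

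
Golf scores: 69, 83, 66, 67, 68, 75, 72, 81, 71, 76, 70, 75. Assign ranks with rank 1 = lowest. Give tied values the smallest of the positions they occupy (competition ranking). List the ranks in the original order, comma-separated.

4, 12, 1, 2, 3, 8, 7, 11, 6, 10, 5, 8

Sorted (ascending): 66, 67, 68, 69, 70, 71, 72, 75, 75, 76, 81, 83
The 2 values of 75 occupy positions 8–9 → each gets rank 8.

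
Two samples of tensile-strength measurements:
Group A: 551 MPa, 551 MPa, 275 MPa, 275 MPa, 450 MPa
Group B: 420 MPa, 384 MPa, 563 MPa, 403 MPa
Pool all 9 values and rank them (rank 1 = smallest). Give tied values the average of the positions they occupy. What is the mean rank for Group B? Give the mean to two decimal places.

5.25

Sorted (ascending): 275, 275, 384, 403, 420, 450, 551, 551, 563
The 2 values of 275 occupy positions 1–2 → average rank (1+2)/2 = 1.5.
The 2 values of 551 occupy positions 7–8 → average rank (7+8)/2 = 7.5.
Group B values → pooled ranks: 420→5, 384→3, 563→9, 403→4
Mean rank = (5 + 3 + 9 + 4) / 4 = 5.25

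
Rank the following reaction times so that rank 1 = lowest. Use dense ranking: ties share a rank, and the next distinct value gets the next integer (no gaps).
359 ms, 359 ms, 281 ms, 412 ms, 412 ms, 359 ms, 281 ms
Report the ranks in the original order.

2, 2, 1, 3, 3, 2, 1

Sorted (ascending): 281, 281, 359, 359, 359, 412, 412
The 2 values of 281 share dense rank 1.
The 3 values of 359 share dense rank 2.
The 2 values of 412 share dense rank 3.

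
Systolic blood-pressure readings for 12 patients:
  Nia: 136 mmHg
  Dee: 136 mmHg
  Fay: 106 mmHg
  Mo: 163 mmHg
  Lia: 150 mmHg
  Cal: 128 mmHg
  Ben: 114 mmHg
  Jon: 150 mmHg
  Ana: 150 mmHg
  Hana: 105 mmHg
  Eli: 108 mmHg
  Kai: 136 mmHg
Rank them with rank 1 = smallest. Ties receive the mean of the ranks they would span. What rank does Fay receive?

2

Sorted (ascending): 105, 106, 108, 114, 128, 136, 136, 136, 150, 150, 150, 163
The 3 values of 136 occupy positions 6–8 → average rank 7.
The 3 values of 150 occupy positions 9–11 → average rank 10.
Fay has value 106 mmHg → rank 2.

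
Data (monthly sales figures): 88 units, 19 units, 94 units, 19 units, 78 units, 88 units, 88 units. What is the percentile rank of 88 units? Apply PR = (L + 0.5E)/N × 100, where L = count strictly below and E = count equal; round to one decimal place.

N = 7.
Strictly below 88: 3. Equal to 88: 3.
PR = (3 + 0.5·3)/7 × 100 = 64.3

64.3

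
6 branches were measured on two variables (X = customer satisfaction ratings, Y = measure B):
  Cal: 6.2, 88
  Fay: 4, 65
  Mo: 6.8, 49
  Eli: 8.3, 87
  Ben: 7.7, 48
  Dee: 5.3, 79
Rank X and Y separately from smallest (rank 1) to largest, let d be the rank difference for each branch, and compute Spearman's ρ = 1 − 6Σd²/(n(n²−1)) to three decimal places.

-0.086

Ranks of variable 1: 3, 1, 4, 6, 5, 2
Ranks of variable 2: 6, 3, 2, 5, 1, 4
d = r₁ − r₂: -3, -2, 2, 1, 4, -2
d²: 9, 4, 4, 1, 16, 4; Σd² = 38
ρ = 1 − 6·38/(6·35) = 1 − 228/210 = -0.086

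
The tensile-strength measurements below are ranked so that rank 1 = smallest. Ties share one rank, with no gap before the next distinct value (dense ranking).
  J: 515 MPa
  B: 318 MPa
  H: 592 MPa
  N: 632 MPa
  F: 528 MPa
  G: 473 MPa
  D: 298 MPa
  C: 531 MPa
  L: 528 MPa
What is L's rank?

5

Sorted (ascending): 298, 318, 473, 515, 528, 528, 531, 592, 632
The 2 values of 528 share dense rank 5.
Remaining distinct values take the next consecutive integers.
L has value 528 MPa → rank 5.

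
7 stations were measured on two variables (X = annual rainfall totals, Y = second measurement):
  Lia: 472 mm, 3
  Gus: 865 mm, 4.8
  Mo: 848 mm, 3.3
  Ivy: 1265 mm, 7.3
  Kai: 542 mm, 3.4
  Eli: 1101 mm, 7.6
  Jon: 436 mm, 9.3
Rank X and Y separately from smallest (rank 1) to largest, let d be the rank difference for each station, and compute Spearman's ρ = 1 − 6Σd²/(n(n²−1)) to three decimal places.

0.179

Ranks of variable 1: 2, 5, 4, 7, 3, 6, 1
Ranks of variable 2: 1, 4, 2, 5, 3, 6, 7
d = r₁ − r₂: 1, 1, 2, 2, 0, 0, -6
d²: 1, 1, 4, 4, 0, 0, 36; Σd² = 46
ρ = 1 − 6·46/(7·48) = 1 − 276/336 = 0.179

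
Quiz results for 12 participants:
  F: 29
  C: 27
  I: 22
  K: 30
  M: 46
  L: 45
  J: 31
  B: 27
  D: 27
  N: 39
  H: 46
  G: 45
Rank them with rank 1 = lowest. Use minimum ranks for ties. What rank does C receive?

2

Sorted (ascending): 22, 27, 27, 27, 29, 30, 31, 39, 45, 45, 46, 46
The 3 values of 27 occupy positions 2–4 → each gets rank 2.
The 2 values of 45 occupy positions 9–10 → each gets rank 9.
The 2 values of 46 occupy positions 11–12 → each gets rank 11.
C has value 27 → rank 2.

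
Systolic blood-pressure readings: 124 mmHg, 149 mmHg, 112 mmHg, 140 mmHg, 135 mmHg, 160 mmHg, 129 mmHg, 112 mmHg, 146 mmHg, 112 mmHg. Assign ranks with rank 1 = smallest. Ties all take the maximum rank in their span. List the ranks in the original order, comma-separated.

Sorted (ascending): 112, 112, 112, 124, 129, 135, 140, 146, 149, 160
The 3 values of 112 occupy positions 1–3 → each gets rank 3.

4, 9, 3, 7, 6, 10, 5, 3, 8, 3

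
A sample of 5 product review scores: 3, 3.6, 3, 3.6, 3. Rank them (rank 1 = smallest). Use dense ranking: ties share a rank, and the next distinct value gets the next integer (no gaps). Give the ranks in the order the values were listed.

1, 2, 1, 2, 1

Sorted (ascending): 3, 3, 3, 3.6, 3.6
The 3 values of 3 share dense rank 1.
The 2 values of 3.6 share dense rank 2.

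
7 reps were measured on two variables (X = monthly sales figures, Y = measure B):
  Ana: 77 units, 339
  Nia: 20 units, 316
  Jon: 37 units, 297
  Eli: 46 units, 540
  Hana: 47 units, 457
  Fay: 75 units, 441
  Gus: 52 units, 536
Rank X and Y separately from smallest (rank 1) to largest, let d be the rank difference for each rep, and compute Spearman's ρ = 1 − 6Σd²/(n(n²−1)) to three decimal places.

0.286

Ranks of variable 1: 7, 1, 2, 3, 4, 6, 5
Ranks of variable 2: 3, 2, 1, 7, 5, 4, 6
d = r₁ − r₂: 4, -1, 1, -4, -1, 2, -1
d²: 16, 1, 1, 16, 1, 4, 1; Σd² = 40
ρ = 1 − 6·40/(7·48) = 1 − 240/336 = 0.286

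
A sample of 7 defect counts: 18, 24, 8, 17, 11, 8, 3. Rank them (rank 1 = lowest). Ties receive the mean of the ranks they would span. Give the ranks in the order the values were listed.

6, 7, 2.5, 5, 4, 2.5, 1

Sorted (ascending): 3, 8, 8, 11, 17, 18, 24
The 2 values of 8 occupy positions 2–3 → average rank (2+3)/2 = 2.5.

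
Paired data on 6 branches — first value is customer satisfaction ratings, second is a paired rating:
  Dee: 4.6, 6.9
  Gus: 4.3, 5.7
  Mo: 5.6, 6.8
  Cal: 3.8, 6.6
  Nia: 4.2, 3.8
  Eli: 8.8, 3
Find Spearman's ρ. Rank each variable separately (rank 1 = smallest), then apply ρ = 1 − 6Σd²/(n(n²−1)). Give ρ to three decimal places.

-0.086

Ranks of variable 1: 4, 3, 5, 1, 2, 6
Ranks of variable 2: 6, 3, 5, 4, 2, 1
d = r₁ − r₂: -2, 0, 0, -3, 0, 5
d²: 4, 0, 0, 9, 0, 25; Σd² = 38
ρ = 1 − 6·38/(6·35) = 1 − 228/210 = -0.086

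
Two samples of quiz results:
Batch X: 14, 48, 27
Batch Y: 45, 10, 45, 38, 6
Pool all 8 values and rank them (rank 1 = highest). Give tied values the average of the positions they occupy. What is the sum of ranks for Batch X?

Sorted (descending): 48, 45, 45, 38, 27, 14, 10, 6
The 2 values of 45 occupy positions 2–3 → average rank (2+3)/2 = 2.5.
Batch X values → pooled ranks: 14→6, 48→1, 27→5
Rank sum = 6 + 1 + 5 = 12

12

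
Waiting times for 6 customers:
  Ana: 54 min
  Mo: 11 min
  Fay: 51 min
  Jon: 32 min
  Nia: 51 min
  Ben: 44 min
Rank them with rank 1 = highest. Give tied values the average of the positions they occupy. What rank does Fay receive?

Sorted (descending): 54, 51, 51, 44, 32, 11
The 2 values of 51 occupy positions 2–3 → average rank (2+3)/2 = 2.5.
Fay has value 51 min → rank 2.5.

2.5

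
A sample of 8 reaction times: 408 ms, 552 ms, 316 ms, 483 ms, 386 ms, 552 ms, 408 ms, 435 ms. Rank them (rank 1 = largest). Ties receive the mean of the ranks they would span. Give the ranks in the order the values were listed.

Sorted (descending): 552, 552, 483, 435, 408, 408, 386, 316
The 2 values of 552 occupy positions 1–2 → average rank (1+2)/2 = 1.5.
The 2 values of 408 occupy positions 5–6 → average rank (5+6)/2 = 5.5.

5.5, 1.5, 8, 3, 7, 1.5, 5.5, 4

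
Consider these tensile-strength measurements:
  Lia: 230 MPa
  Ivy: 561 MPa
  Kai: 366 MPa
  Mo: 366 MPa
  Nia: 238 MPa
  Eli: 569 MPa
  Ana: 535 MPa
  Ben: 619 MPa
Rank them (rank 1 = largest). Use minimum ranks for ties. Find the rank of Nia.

7

Sorted (descending): 619, 569, 561, 535, 366, 366, 238, 230
The 2 values of 366 occupy positions 5–6 → each gets rank 5.
Nia has value 238 MPa → rank 7.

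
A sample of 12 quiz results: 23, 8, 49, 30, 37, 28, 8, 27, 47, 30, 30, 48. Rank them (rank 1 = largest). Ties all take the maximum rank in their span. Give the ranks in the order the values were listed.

10, 12, 1, 7, 4, 8, 12, 9, 3, 7, 7, 2

Sorted (descending): 49, 48, 47, 37, 30, 30, 30, 28, 27, 23, 8, 8
The 3 values of 30 occupy positions 5–7 → each gets rank 7.
The 2 values of 8 occupy positions 11–12 → each gets rank 12.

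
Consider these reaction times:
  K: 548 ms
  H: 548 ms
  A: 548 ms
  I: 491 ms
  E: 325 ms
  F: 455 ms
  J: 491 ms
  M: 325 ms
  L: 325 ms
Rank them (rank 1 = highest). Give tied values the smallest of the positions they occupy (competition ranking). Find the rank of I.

4

Sorted (descending): 548, 548, 548, 491, 491, 455, 325, 325, 325
The 3 values of 548 occupy positions 1–3 → each gets rank 1.
The 2 values of 491 occupy positions 4–5 → each gets rank 4.
The 3 values of 325 occupy positions 7–9 → each gets rank 7.
I has value 491 ms → rank 4.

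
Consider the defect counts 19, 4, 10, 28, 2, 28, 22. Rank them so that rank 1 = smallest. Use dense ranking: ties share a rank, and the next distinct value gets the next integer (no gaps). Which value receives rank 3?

Sorted (ascending): 2, 4, 10, 19, 22, 28, 28
The 2 values of 28 share dense rank 6.
Remaining distinct values take the next consecutive integers.
Rank 3 → value 10.

10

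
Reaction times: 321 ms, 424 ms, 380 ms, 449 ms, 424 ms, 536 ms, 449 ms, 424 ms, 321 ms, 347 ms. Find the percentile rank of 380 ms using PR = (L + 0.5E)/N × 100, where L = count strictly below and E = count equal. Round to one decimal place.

35.0

N = 10.
Strictly below 380: 3. Equal to 380: 1.
PR = (3 + 0.5·1)/10 × 100 = 35.0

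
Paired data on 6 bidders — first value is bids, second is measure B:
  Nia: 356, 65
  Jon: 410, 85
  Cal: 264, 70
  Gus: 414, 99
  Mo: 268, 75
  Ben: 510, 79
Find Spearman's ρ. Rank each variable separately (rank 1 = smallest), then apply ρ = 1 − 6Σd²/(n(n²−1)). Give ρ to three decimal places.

0.657

Ranks of variable 1: 3, 4, 1, 5, 2, 6
Ranks of variable 2: 1, 5, 2, 6, 3, 4
d = r₁ − r₂: 2, -1, -1, -1, -1, 2
d²: 4, 1, 1, 1, 1, 4; Σd² = 12
ρ = 1 − 6·12/(6·35) = 1 − 72/210 = 0.657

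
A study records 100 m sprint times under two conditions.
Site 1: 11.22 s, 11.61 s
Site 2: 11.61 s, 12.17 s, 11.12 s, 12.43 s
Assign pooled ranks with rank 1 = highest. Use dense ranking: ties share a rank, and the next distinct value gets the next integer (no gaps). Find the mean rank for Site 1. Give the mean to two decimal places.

Sorted (descending): 12.43, 12.17, 11.61, 11.61, 11.22, 11.12
The 2 values of 11.61 share dense rank 3.
Remaining distinct values take the next consecutive integers.
Site 1 values → pooled ranks: 11.22→4, 11.61→3
Mean rank = (4 + 3) / 2 = 3.50

3.50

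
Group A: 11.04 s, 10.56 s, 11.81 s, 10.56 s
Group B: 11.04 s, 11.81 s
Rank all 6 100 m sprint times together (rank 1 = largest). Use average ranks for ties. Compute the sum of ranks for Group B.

5

Sorted (descending): 11.81, 11.81, 11.04, 11.04, 10.56, 10.56
The 2 values of 11.81 occupy positions 1–2 → average rank (1+2)/2 = 1.5.
The 2 values of 11.04 occupy positions 3–4 → average rank (3+4)/2 = 3.5.
The 2 values of 10.56 occupy positions 5–6 → average rank (5+6)/2 = 5.5.
Group B values → pooled ranks: 11.04→3.5, 11.81→1.5
Rank sum = 3.5 + 1.5 = 5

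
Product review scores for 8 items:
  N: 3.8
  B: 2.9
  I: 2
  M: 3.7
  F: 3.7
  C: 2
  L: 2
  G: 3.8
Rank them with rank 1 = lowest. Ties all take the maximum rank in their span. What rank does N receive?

Sorted (ascending): 2, 2, 2, 2.9, 3.7, 3.7, 3.8, 3.8
The 3 values of 2 occupy positions 1–3 → each gets rank 3.
The 2 values of 3.7 occupy positions 5–6 → each gets rank 6.
The 2 values of 3.8 occupy positions 7–8 → each gets rank 8.
N has value 3.8 → rank 8.

8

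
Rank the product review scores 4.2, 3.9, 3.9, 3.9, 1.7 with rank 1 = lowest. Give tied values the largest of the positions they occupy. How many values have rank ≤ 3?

1

Sorted (ascending): 1.7, 3.9, 3.9, 3.9, 4.2
The 3 values of 3.9 occupy positions 2–4 → each gets rank 4.
Ranks ≤ 3: {1} → 1 value.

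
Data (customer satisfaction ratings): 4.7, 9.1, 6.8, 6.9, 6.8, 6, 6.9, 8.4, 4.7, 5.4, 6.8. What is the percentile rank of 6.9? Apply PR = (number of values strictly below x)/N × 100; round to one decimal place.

63.6

N = 11.
Strictly below 6.9: 7. Equal to 6.9: 2.
PR = 7/11 × 100 = 63.6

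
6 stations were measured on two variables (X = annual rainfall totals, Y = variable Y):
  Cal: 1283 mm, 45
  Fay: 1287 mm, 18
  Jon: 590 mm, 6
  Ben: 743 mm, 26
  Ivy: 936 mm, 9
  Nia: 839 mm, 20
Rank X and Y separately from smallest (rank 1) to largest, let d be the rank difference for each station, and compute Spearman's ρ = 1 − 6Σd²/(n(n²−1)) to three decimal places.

0.314

Ranks of variable 1: 5, 6, 1, 2, 4, 3
Ranks of variable 2: 6, 3, 1, 5, 2, 4
d = r₁ − r₂: -1, 3, 0, -3, 2, -1
d²: 1, 9, 0, 9, 4, 1; Σd² = 24
ρ = 1 − 6·24/(6·35) = 1 − 144/210 = 0.314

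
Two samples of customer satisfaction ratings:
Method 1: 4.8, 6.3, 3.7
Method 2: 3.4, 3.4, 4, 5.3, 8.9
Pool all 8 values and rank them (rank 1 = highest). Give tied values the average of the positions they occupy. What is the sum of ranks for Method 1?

Sorted (descending): 8.9, 6.3, 5.3, 4.8, 4, 3.7, 3.4, 3.4
The 2 values of 3.4 occupy positions 7–8 → average rank (7+8)/2 = 7.5.
Method 1 values → pooled ranks: 4.8→4, 6.3→2, 3.7→6
Rank sum = 4 + 2 + 6 = 12

12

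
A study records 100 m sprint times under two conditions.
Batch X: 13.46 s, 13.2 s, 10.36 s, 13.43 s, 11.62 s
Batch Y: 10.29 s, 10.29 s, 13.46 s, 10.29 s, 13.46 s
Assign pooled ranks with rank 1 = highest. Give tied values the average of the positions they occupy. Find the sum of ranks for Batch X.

Sorted (descending): 13.46, 13.46, 13.46, 13.43, 13.2, 11.62, 10.36, 10.29, 10.29, 10.29
The 3 values of 13.46 occupy positions 1–3 → average rank 2.
The 3 values of 10.29 occupy positions 8–10 → average rank 9.
Batch X values → pooled ranks: 13.46→2, 13.2→5, 10.36→7, 13.43→4, 11.62→6
Rank sum = 2 + 5 + 7 + 4 + 6 = 24

24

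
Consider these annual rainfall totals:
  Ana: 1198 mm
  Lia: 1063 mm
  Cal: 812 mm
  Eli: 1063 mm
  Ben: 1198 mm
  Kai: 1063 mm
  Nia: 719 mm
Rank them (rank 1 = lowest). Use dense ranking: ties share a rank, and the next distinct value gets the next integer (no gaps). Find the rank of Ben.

4

Sorted (ascending): 719, 812, 1063, 1063, 1063, 1198, 1198
The 3 values of 1063 share dense rank 3.
The 2 values of 1198 share dense rank 4.
Remaining distinct values take the next consecutive integers.
Ben has value 1198 mm → rank 4.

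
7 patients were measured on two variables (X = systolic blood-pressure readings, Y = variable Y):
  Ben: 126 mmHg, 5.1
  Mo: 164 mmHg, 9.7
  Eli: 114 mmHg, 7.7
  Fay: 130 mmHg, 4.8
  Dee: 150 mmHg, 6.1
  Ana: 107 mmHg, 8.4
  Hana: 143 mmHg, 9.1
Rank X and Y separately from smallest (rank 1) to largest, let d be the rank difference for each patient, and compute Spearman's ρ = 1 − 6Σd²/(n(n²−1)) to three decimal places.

0.286

Ranks of variable 1: 3, 7, 2, 4, 6, 1, 5
Ranks of variable 2: 2, 7, 4, 1, 3, 5, 6
d = r₁ − r₂: 1, 0, -2, 3, 3, -4, -1
d²: 1, 0, 4, 9, 9, 16, 1; Σd² = 40
ρ = 1 − 6·40/(7·48) = 1 − 240/336 = 0.286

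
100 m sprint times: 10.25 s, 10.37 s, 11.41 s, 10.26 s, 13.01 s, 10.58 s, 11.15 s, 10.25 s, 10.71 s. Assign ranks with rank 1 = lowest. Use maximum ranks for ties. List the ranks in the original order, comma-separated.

Sorted (ascending): 10.25, 10.25, 10.26, 10.37, 10.58, 10.71, 11.15, 11.41, 13.01
The 2 values of 10.25 occupy positions 1–2 → each gets rank 2.

2, 4, 8, 3, 9, 5, 7, 2, 6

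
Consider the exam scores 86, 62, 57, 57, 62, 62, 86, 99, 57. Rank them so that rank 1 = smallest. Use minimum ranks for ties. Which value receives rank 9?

Sorted (ascending): 57, 57, 57, 62, 62, 62, 86, 86, 99
The 3 values of 57 occupy positions 1–3 → each gets rank 1.
The 3 values of 62 occupy positions 4–6 → each gets rank 4.
The 2 values of 86 occupy positions 7–8 → each gets rank 7.
Rank 9 → value 99.

99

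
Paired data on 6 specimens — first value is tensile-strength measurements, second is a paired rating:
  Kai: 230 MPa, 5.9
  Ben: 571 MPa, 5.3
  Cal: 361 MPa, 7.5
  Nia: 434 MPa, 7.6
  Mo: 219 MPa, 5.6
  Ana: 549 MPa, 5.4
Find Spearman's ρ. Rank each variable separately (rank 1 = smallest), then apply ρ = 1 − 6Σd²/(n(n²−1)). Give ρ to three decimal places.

-0.429

Ranks of variable 1: 2, 6, 3, 4, 1, 5
Ranks of variable 2: 4, 1, 5, 6, 3, 2
d = r₁ − r₂: -2, 5, -2, -2, -2, 3
d²: 4, 25, 4, 4, 4, 9; Σd² = 50
ρ = 1 − 6·50/(6·35) = 1 − 300/210 = -0.429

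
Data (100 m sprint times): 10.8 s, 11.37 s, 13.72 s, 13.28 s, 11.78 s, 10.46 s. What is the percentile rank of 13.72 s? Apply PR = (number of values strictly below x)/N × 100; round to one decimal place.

83.3

N = 6.
Strictly below 13.72: 5. Equal to 13.72: 1.
PR = 5/6 × 100 = 83.3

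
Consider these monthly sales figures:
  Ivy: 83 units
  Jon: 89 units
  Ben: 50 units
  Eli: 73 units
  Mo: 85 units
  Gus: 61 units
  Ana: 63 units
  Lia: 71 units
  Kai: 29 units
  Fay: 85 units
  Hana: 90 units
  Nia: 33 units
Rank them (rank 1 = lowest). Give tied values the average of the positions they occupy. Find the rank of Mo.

9.5

Sorted (ascending): 29, 33, 50, 61, 63, 71, 73, 83, 85, 85, 89, 90
The 2 values of 85 occupy positions 9–10 → average rank (9+10)/2 = 9.5.
Mo has value 85 units → rank 9.5.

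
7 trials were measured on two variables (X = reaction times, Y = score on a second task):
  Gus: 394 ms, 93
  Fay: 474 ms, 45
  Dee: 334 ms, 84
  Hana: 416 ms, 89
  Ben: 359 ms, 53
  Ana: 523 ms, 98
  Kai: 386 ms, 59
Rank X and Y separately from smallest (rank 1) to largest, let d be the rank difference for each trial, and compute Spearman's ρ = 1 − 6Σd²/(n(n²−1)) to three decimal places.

Ranks of variable 1: 4, 6, 1, 5, 2, 7, 3
Ranks of variable 2: 6, 1, 4, 5, 2, 7, 3
d = r₁ − r₂: -2, 5, -3, 0, 0, 0, 0
d²: 4, 25, 9, 0, 0, 0, 0; Σd² = 38
ρ = 1 − 6·38/(7·48) = 1 − 228/336 = 0.321

0.321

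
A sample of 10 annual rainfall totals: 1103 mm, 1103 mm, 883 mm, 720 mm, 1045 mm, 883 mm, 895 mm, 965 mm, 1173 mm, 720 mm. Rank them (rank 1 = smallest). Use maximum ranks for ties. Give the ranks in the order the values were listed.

9, 9, 4, 2, 7, 4, 5, 6, 10, 2

Sorted (ascending): 720, 720, 883, 883, 895, 965, 1045, 1103, 1103, 1173
The 2 values of 720 occupy positions 1–2 → each gets rank 2.
The 2 values of 883 occupy positions 3–4 → each gets rank 4.
The 2 values of 1103 occupy positions 8–9 → each gets rank 9.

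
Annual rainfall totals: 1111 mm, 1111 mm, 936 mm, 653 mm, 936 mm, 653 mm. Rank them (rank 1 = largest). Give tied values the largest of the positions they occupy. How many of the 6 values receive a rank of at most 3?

2

Sorted (descending): 1111, 1111, 936, 936, 653, 653
The 2 values of 1111 occupy positions 1–2 → each gets rank 2.
The 2 values of 936 occupy positions 3–4 → each gets rank 4.
The 2 values of 653 occupy positions 5–6 → each gets rank 6.
Ranks ≤ 3: {2, 2} → 2 values.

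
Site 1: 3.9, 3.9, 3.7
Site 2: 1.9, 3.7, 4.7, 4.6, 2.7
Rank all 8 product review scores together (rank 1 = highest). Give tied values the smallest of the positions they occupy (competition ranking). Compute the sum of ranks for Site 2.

23

Sorted (descending): 4.7, 4.6, 3.9, 3.9, 3.7, 3.7, 2.7, 1.9
The 2 values of 3.9 occupy positions 3–4 → each gets rank 3.
The 2 values of 3.7 occupy positions 5–6 → each gets rank 5.
Site 2 values → pooled ranks: 1.9→8, 3.7→5, 4.7→1, 4.6→2, 2.7→7
Rank sum = 8 + 5 + 1 + 2 + 7 = 23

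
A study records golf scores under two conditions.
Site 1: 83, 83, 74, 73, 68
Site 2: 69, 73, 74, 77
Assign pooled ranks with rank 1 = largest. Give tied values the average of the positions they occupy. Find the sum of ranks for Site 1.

23

Sorted (descending): 83, 83, 77, 74, 74, 73, 73, 69, 68
The 2 values of 83 occupy positions 1–2 → average rank (1+2)/2 = 1.5.
The 2 values of 74 occupy positions 4–5 → average rank (4+5)/2 = 4.5.
The 2 values of 73 occupy positions 6–7 → average rank (6+7)/2 = 6.5.
Site 1 values → pooled ranks: 83→1.5, 83→1.5, 74→4.5, 73→6.5, 68→9
Rank sum = 1.5 + 1.5 + 4.5 + 6.5 + 9 = 23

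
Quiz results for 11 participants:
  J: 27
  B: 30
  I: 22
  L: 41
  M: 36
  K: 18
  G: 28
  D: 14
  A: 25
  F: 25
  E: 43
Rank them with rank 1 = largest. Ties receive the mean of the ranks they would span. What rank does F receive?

Sorted (descending): 43, 41, 36, 30, 28, 27, 25, 25, 22, 18, 14
The 2 values of 25 occupy positions 7–8 → average rank (7+8)/2 = 7.5.
F has value 25 → rank 7.5.

7.5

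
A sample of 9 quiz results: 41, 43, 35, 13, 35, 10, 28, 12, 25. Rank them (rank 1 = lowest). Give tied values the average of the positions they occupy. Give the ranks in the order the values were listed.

8, 9, 6.5, 3, 6.5, 1, 5, 2, 4

Sorted (ascending): 10, 12, 13, 25, 28, 35, 35, 41, 43
The 2 values of 35 occupy positions 6–7 → average rank (6+7)/2 = 6.5.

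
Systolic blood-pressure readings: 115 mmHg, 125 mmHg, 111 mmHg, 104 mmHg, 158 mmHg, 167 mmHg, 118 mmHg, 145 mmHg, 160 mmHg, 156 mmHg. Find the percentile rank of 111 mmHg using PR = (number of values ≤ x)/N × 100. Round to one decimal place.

N = 10.
Strictly below 111: 1. Equal to 111: 1.
PR = 2/10 × 100 = 20.0

20.0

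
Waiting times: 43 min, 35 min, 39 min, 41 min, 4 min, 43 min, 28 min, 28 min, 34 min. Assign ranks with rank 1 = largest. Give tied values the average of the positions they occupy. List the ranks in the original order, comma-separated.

1.5, 5, 4, 3, 9, 1.5, 7.5, 7.5, 6

Sorted (descending): 43, 43, 41, 39, 35, 34, 28, 28, 4
The 2 values of 43 occupy positions 1–2 → average rank (1+2)/2 = 1.5.
The 2 values of 28 occupy positions 7–8 → average rank (7+8)/2 = 7.5.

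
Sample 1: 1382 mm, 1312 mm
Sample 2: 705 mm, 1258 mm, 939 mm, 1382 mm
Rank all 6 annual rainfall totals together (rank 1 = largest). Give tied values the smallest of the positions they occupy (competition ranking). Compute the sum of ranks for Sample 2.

Sorted (descending): 1382, 1382, 1312, 1258, 939, 705
The 2 values of 1382 occupy positions 1–2 → each gets rank 1.
Sample 2 values → pooled ranks: 705→6, 1258→4, 939→5, 1382→1
Rank sum = 6 + 4 + 5 + 1 = 16

16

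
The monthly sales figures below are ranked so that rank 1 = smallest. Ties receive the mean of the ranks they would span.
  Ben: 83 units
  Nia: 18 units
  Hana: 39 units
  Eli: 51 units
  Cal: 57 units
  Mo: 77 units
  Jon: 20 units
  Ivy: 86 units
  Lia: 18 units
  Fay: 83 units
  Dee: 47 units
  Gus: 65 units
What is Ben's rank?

Sorted (ascending): 18, 18, 20, 39, 47, 51, 57, 65, 77, 83, 83, 86
The 2 values of 18 occupy positions 1–2 → average rank (1+2)/2 = 1.5.
The 2 values of 83 occupy positions 10–11 → average rank (10+11)/2 = 10.5.
Ben has value 83 units → rank 10.5.

10.5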